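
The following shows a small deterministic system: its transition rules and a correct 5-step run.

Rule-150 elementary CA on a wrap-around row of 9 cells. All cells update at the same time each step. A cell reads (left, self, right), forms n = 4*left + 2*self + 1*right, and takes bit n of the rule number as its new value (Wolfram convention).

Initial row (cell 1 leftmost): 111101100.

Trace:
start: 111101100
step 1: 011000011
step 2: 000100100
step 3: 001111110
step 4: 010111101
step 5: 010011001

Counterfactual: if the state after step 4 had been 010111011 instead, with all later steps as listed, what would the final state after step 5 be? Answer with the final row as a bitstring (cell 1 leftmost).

state after step 4 := 010111011
step 5: 010010000

010010000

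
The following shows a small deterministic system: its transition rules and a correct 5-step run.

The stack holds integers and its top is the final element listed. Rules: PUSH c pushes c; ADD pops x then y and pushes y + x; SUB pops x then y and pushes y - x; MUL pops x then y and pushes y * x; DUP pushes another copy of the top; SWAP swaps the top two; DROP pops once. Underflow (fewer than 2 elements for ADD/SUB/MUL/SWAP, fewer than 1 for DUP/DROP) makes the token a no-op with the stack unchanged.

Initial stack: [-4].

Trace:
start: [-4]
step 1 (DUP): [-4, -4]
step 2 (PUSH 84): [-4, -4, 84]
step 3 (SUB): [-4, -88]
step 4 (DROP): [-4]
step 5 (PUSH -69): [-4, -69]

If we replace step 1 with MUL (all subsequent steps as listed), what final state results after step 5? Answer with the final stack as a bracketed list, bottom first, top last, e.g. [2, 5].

(re-executing from step 1 with the substitution; state before step 1: [-4])
step 1 (MUL): [-4]
step 2 (PUSH 84): [-4, 84]
step 3 (SUB): [-88]
step 4 (DROP): []
step 5 (PUSH -69): [-69]

[-69]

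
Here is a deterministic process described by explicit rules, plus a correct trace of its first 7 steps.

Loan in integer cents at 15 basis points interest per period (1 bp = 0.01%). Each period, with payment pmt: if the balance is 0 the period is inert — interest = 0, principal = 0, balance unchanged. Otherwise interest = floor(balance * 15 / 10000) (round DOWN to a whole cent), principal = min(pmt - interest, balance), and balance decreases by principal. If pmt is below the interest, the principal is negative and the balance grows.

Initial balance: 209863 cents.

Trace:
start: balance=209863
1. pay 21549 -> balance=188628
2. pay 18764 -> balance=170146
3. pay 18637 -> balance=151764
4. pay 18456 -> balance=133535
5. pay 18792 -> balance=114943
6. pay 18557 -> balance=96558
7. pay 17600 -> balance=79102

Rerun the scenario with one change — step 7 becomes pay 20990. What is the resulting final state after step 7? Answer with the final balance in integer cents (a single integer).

(re-executing from step 7 with the substitution; state before step 7: balance=96558)
7. pay 20990 -> balance=75712

75712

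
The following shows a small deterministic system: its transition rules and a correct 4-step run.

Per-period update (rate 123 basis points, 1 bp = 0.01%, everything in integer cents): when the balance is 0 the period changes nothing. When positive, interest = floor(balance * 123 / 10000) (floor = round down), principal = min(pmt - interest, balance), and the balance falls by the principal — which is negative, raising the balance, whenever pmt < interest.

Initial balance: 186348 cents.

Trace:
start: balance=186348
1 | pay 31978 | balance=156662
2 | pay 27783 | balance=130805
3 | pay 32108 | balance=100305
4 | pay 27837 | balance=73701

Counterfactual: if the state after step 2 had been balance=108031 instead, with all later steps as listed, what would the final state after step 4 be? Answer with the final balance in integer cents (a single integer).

state after step 2 := balance=108031
3 | pay 32108 | balance=77251
4 | pay 27837 | balance=50364

50364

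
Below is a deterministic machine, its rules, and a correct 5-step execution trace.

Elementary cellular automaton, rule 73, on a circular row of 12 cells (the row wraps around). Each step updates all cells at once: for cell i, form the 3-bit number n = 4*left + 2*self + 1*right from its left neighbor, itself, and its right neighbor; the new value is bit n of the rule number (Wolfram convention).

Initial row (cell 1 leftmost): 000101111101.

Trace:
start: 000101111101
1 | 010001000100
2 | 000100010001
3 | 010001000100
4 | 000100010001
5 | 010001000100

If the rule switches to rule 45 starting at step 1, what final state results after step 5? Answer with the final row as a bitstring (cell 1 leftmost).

101011000001

(re-executing steps 1..5 under rule 45; state before step 1: 000101111101)
1 | 010111000011
2 | 111100011010
3 | 100001010111
4 | 001101111100
5 | 101011000001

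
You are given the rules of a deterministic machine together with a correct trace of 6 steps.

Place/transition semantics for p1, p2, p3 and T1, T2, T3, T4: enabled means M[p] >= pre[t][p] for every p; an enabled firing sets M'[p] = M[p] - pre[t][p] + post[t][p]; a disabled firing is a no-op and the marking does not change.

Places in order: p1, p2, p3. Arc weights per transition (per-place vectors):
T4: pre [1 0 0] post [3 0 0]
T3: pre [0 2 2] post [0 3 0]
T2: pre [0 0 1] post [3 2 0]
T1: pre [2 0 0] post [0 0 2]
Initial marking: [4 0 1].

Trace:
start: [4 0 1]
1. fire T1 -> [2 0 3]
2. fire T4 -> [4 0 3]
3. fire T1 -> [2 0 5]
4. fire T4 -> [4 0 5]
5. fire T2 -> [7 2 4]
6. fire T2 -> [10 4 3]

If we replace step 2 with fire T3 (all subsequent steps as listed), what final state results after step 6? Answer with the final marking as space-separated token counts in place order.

(re-executing from step 2 with the substitution; state before step 2: [2 0 3])
2. fire T3 -> [2 0 3]
3. fire T1 -> [0 0 5]
4. fire T4 -> [0 0 5]
5. fire T2 -> [3 2 4]
6. fire T2 -> [6 4 3]

6 4 3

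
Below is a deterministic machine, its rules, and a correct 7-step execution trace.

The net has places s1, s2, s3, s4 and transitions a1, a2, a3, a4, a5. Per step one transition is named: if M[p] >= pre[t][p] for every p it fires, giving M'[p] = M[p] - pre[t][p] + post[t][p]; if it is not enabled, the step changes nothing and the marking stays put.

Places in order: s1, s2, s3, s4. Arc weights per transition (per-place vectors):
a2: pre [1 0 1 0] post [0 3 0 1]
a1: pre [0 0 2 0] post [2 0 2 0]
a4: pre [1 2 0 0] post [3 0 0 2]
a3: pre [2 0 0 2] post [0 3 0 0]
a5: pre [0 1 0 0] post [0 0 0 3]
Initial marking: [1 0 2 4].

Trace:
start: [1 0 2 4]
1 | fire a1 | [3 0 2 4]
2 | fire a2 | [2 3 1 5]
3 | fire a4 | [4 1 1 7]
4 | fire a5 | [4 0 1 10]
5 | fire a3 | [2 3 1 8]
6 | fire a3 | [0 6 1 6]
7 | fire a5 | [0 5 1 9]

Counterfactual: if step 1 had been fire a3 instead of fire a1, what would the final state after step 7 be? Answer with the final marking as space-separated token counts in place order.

(re-executing from step 1 with the substitution; state before step 1: [1 0 2 4])
1 | fire a3 | [1 0 2 4]
2 | fire a2 | [0 3 1 5]
3 | fire a4 | [0 3 1 5]
4 | fire a5 | [0 2 1 8]
5 | fire a3 | [0 2 1 8]
6 | fire a3 | [0 2 1 8]
7 | fire a5 | [0 1 1 11]

0 1 1 11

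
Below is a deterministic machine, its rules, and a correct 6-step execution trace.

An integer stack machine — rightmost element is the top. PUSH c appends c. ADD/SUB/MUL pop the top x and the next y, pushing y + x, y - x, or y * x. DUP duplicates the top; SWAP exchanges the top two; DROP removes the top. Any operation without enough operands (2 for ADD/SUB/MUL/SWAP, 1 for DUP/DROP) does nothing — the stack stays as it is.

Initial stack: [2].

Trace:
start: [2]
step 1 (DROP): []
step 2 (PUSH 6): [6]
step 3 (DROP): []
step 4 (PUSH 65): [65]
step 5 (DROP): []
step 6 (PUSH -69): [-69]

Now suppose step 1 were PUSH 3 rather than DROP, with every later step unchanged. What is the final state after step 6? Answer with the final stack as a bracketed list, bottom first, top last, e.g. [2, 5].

(re-executing from step 1 with the substitution; state before step 1: [2])
step 1 (PUSH 3): [2, 3]
step 2 (PUSH 6): [2, 3, 6]
step 3 (DROP): [2, 3]
step 4 (PUSH 65): [2, 3, 65]
step 5 (DROP): [2, 3]
step 6 (PUSH -69): [2, 3, -69]

[2, 3, -69]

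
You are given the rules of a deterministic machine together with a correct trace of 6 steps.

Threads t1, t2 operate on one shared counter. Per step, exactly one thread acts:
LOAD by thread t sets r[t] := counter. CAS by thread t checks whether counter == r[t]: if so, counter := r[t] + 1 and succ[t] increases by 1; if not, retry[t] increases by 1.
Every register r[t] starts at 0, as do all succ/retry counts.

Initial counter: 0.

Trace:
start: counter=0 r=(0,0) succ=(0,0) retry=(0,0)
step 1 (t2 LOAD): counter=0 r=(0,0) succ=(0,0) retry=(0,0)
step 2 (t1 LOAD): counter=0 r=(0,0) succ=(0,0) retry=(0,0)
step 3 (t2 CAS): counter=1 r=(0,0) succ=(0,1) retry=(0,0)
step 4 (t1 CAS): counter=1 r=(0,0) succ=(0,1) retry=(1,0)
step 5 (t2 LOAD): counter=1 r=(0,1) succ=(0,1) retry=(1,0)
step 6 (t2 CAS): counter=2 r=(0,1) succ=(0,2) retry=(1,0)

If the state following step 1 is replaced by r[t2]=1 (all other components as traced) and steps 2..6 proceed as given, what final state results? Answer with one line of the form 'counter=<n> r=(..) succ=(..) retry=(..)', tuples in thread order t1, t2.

counter=2 r=(0,1) succ=(1,1) retry=(0,1)

state after step 1 := counter=0 r=(0,1) succ=(0,0) retry=(0,0)
step 2 (t1 LOAD): counter=0 r=(0,1) succ=(0,0) retry=(0,0)
step 3 (t2 CAS): counter=0 r=(0,1) succ=(0,0) retry=(0,1)
step 4 (t1 CAS): counter=1 r=(0,1) succ=(1,0) retry=(0,1)
step 5 (t2 LOAD): counter=1 r=(0,1) succ=(1,0) retry=(0,1)
step 6 (t2 CAS): counter=2 r=(0,1) succ=(1,1) retry=(0,1)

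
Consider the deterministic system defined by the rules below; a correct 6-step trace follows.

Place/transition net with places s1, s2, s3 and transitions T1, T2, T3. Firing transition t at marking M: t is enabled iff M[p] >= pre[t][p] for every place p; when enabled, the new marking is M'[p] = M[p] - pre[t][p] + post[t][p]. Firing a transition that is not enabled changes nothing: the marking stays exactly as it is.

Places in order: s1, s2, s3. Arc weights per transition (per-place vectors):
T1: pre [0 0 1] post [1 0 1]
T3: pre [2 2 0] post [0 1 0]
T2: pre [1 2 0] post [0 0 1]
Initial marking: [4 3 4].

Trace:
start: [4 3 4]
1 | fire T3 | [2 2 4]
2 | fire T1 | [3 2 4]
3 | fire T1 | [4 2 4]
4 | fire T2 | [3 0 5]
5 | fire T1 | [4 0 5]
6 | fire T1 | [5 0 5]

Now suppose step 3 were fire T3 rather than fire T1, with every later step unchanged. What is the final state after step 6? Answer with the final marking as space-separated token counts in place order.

3 1 4

(re-executing from step 3 with the substitution; state before step 3: [3 2 4])
3 | fire T3 | [1 1 4]
4 | fire T2 | [1 1 4]
5 | fire T1 | [2 1 4]
6 | fire T1 | [3 1 4]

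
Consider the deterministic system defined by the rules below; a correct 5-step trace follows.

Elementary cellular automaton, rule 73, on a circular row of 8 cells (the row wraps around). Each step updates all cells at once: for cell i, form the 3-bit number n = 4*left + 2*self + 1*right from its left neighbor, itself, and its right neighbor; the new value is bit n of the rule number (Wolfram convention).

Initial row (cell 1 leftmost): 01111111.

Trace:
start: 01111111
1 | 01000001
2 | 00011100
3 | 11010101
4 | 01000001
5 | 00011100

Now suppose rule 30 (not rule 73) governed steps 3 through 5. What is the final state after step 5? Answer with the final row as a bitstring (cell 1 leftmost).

(re-executing steps 3..5 under rule 30; state before step 3: 00011100)
3 | 00110010
4 | 01101111
5 | 01001000

01001000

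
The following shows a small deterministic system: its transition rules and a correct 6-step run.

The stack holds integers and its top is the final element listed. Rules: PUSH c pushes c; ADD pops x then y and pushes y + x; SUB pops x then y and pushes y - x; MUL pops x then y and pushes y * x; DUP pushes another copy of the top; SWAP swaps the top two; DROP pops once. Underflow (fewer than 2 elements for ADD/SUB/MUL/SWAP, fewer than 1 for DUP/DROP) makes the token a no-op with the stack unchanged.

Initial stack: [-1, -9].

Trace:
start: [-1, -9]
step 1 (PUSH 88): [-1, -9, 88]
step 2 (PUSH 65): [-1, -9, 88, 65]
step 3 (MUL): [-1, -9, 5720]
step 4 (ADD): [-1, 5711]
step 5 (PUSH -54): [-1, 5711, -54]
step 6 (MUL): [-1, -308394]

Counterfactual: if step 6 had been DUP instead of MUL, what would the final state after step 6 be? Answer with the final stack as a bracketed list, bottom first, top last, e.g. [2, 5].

(re-executing from step 6 with the substitution; state before step 6: [-1, 5711, -54])
step 6 (DUP): [-1, 5711, -54, -54]

[-1, 5711, -54, -54]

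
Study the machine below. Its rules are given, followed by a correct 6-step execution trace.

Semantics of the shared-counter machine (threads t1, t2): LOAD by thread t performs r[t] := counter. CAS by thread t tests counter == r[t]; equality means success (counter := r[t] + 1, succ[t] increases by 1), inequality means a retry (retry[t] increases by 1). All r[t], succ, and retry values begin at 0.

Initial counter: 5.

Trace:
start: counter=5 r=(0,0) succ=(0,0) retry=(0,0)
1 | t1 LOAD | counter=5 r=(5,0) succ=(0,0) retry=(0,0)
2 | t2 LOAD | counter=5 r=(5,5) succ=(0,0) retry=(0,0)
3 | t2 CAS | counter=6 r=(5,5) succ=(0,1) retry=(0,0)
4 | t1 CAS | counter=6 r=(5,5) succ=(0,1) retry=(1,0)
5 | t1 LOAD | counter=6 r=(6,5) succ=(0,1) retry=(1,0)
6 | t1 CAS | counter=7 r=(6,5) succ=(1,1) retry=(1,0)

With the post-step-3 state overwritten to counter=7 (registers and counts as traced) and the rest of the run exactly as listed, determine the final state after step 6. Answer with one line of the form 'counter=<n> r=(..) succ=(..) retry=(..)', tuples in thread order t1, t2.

state after step 3 := counter=7 r=(5,5) succ=(0,1) retry=(0,0)
4 | t1 CAS | counter=7 r=(5,5) succ=(0,1) retry=(1,0)
5 | t1 LOAD | counter=7 r=(7,5) succ=(0,1) retry=(1,0)
6 | t1 CAS | counter=8 r=(7,5) succ=(1,1) retry=(1,0)

counter=8 r=(7,5) succ=(1,1) retry=(1,0)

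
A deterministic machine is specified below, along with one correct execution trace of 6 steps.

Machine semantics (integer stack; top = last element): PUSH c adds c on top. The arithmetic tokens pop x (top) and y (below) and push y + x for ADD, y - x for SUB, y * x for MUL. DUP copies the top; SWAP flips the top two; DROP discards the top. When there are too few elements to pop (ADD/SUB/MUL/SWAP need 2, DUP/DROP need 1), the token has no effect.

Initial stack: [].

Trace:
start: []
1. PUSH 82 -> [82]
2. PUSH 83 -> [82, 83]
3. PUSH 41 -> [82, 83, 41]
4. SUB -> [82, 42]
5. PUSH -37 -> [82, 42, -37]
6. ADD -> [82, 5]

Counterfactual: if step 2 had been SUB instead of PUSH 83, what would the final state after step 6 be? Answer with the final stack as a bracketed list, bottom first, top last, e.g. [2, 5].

[4]

(re-executing from step 2 with the substitution; state before step 2: [82])
2. SUB -> [82]
3. PUSH 41 -> [82, 41]
4. SUB -> [41]
5. PUSH -37 -> [41, -37]
6. ADD -> [4]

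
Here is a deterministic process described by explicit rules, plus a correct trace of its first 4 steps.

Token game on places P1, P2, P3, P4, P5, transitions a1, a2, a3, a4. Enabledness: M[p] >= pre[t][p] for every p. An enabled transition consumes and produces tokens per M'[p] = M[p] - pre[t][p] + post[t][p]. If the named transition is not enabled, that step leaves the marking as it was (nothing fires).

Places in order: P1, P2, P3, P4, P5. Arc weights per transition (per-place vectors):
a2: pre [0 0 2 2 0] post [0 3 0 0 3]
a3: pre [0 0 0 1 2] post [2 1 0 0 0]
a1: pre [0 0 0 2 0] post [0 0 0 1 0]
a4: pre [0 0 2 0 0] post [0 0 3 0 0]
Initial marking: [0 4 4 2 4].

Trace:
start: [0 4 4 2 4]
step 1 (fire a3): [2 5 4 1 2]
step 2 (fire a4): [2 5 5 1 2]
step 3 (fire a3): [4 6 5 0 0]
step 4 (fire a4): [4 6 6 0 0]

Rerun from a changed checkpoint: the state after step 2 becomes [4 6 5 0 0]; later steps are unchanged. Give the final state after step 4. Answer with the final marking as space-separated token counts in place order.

4 6 6 0 0

state after step 2 := [4 6 5 0 0]
step 3 (fire a3): [4 6 5 0 0]
step 4 (fire a4): [4 6 6 0 0]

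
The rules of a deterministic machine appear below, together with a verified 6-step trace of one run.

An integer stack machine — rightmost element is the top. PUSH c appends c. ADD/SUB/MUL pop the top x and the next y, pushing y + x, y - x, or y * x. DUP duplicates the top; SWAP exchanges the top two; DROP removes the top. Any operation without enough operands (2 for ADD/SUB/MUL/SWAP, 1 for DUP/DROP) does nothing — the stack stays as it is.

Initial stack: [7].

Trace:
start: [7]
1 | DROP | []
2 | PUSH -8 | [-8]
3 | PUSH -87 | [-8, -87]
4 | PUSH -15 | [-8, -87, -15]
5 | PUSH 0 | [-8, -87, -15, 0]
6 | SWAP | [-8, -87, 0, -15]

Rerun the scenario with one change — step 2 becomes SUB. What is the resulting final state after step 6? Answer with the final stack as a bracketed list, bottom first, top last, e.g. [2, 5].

[-87, 0, -15]

(re-executing from step 2 with the substitution; state before step 2: [])
2 | SUB | []
3 | PUSH -87 | [-87]
4 | PUSH -15 | [-87, -15]
5 | PUSH 0 | [-87, -15, 0]
6 | SWAP | [-87, 0, -15]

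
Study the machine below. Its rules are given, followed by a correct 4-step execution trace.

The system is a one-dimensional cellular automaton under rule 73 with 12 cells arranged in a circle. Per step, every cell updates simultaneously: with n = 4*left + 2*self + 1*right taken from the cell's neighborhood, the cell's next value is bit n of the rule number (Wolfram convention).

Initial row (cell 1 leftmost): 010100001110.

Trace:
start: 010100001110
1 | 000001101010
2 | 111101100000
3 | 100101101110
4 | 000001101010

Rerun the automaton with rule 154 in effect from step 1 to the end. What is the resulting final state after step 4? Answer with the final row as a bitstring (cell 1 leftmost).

(re-executing steps 1..4 under rule 154; state before step 1: 010100001110)
1 | 100010011101
2 | 010101111001
3 | 000001110110
4 | 000011100101

000011100101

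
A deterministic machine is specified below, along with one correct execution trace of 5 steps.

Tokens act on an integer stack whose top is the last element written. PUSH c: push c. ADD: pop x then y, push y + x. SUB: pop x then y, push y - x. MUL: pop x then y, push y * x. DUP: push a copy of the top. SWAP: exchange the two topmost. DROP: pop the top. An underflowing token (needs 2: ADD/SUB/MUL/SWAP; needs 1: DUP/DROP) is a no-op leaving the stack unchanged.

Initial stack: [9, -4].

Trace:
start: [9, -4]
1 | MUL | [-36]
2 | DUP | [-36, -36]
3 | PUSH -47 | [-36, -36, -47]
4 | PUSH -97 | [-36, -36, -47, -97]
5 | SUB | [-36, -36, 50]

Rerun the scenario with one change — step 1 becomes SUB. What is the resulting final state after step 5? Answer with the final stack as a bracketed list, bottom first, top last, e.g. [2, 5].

(re-executing from step 1 with the substitution; state before step 1: [9, -4])
1 | SUB | [13]
2 | DUP | [13, 13]
3 | PUSH -47 | [13, 13, -47]
4 | PUSH -97 | [13, 13, -47, -97]
5 | SUB | [13, 13, 50]

[13, 13, 50]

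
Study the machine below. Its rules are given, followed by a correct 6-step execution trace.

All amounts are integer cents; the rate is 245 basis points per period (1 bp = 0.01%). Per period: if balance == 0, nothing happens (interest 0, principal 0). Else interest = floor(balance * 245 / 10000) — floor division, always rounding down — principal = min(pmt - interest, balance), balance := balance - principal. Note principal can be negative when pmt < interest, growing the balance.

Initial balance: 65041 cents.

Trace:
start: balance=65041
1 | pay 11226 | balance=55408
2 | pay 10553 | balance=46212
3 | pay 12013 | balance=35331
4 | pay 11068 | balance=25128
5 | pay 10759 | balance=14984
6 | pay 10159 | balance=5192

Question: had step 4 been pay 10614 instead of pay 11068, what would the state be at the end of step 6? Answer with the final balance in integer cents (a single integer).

(re-executing from step 4 with the substitution; state before step 4: balance=35331)
4 | pay 10614 | balance=25582
5 | pay 10759 | balance=15449
6 | pay 10159 | balance=5668

5668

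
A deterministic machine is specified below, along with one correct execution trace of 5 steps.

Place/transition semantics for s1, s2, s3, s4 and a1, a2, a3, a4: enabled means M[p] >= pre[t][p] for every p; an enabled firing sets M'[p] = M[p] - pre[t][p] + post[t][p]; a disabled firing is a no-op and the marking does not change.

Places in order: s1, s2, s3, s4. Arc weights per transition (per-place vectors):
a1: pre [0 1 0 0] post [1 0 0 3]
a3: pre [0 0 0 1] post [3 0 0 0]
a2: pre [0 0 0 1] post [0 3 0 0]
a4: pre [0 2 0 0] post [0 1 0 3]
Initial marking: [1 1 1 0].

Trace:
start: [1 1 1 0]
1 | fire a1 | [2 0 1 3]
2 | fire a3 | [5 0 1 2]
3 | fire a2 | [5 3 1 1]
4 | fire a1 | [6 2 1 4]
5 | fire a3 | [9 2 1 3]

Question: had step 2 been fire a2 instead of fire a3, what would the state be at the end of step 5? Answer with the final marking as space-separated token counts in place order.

6 5 1 3

(re-executing from step 2 with the substitution; state before step 2: [2 0 1 3])
2 | fire a2 | [2 3 1 2]
3 | fire a2 | [2 6 1 1]
4 | fire a1 | [3 5 1 4]
5 | fire a3 | [6 5 1 3]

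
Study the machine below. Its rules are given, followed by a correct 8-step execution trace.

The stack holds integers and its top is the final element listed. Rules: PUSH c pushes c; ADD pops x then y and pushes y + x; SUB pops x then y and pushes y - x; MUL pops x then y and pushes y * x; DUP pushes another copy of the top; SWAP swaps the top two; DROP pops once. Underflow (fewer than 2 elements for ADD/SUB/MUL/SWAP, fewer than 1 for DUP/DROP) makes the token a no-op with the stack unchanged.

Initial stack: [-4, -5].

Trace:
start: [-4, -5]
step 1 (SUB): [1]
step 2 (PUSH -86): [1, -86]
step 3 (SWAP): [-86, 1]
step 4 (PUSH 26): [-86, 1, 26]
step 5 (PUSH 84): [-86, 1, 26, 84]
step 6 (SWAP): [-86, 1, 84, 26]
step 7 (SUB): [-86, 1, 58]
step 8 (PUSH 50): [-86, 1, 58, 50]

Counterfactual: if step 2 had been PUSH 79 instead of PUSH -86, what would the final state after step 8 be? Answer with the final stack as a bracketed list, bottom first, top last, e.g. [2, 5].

[79, 1, 58, 50]

(re-executing from step 2 with the substitution; state before step 2: [1])
step 2 (PUSH 79): [1, 79]
step 3 (SWAP): [79, 1]
step 4 (PUSH 26): [79, 1, 26]
step 5 (PUSH 84): [79, 1, 26, 84]
step 6 (SWAP): [79, 1, 84, 26]
step 7 (SUB): [79, 1, 58]
step 8 (PUSH 50): [79, 1, 58, 50]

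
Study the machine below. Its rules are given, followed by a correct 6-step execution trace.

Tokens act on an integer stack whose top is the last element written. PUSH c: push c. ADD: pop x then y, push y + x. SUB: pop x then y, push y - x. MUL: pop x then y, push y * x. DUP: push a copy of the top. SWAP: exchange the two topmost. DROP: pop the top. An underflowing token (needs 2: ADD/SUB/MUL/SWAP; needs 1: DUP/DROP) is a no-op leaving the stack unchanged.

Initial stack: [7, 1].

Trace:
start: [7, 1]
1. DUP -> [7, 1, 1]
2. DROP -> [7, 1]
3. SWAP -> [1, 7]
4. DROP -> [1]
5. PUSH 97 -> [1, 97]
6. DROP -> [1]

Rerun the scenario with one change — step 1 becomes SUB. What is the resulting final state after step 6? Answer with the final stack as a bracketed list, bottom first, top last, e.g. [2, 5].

[]

(re-executing from step 1 with the substitution; state before step 1: [7, 1])
1. SUB -> [6]
2. DROP -> []
3. SWAP -> []
4. DROP -> []
5. PUSH 97 -> [97]
6. DROP -> []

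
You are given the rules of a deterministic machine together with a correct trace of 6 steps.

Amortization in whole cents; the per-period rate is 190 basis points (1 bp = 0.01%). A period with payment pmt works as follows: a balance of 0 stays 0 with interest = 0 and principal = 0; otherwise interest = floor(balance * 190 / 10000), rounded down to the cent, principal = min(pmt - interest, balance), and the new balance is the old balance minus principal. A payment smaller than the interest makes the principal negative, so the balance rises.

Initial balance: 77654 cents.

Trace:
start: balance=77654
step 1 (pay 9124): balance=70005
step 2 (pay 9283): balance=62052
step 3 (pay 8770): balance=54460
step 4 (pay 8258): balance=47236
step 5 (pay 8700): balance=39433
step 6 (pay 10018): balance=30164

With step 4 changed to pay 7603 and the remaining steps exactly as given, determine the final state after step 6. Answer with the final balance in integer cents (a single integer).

(re-executing from step 4 with the substitution; state before step 4: balance=54460)
step 4 (pay 7603): balance=47891
step 5 (pay 8700): balance=40100
step 6 (pay 10018): balance=30843

30843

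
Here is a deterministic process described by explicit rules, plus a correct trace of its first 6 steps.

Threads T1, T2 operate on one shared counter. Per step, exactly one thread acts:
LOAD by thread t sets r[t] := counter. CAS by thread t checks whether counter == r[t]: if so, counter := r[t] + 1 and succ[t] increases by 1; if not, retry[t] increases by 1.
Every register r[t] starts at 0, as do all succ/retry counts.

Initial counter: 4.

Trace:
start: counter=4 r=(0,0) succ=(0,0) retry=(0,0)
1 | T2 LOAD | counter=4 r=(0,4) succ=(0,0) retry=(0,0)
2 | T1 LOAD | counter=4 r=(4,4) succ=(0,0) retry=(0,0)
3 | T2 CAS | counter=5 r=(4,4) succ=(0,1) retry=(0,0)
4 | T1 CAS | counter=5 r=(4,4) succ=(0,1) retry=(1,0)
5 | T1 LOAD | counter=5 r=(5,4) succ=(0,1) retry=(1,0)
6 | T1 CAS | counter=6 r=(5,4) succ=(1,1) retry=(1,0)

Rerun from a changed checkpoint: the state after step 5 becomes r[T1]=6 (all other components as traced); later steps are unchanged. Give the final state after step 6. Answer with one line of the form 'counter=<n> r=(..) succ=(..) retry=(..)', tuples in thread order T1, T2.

counter=5 r=(6,4) succ=(0,1) retry=(2,0)

state after step 5 := counter=5 r=(6,4) succ=(0,1) retry=(1,0)
6 | T1 CAS | counter=5 r=(6,4) succ=(0,1) retry=(2,0)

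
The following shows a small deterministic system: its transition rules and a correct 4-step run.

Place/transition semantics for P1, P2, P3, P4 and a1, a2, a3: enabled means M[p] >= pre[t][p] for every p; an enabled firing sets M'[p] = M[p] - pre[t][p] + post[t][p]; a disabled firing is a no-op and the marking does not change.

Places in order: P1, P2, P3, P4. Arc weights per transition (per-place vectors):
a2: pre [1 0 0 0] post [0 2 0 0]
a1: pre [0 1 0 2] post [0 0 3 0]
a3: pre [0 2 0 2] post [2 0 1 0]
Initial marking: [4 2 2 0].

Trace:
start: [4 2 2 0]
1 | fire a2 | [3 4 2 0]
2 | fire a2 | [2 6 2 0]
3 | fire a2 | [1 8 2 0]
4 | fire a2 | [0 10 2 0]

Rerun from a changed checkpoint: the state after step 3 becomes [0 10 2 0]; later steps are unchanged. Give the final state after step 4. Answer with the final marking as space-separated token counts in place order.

state after step 3 := [0 10 2 0]
4 | fire a2 | [0 10 2 0]

0 10 2 0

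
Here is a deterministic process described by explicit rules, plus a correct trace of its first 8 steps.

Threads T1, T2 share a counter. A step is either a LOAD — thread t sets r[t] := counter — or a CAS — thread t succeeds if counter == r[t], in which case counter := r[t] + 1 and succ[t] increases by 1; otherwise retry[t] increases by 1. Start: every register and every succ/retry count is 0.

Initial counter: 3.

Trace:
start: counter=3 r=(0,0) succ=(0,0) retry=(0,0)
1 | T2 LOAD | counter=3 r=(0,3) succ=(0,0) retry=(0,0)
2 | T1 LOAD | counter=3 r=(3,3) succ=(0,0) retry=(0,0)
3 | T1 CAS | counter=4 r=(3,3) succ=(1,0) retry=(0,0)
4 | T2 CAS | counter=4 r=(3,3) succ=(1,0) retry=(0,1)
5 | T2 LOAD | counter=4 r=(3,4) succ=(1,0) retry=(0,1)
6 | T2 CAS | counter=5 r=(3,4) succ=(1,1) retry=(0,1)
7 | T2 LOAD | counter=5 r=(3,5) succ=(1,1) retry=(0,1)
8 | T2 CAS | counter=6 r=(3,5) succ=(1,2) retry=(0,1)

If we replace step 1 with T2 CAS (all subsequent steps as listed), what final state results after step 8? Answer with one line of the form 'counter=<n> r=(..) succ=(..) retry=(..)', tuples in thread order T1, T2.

counter=6 r=(3,5) succ=(1,2) retry=(0,2)

(re-executing from step 1 with the substitution; state before step 1: counter=3 r=(0,0) succ=(0,0) retry=(0,0))
1 | T2 CAS | counter=3 r=(0,0) succ=(0,0) retry=(0,1)
2 | T1 LOAD | counter=3 r=(3,0) succ=(0,0) retry=(0,1)
3 | T1 CAS | counter=4 r=(3,0) succ=(1,0) retry=(0,1)
4 | T2 CAS | counter=4 r=(3,0) succ=(1,0) retry=(0,2)
5 | T2 LOAD | counter=4 r=(3,4) succ=(1,0) retry=(0,2)
6 | T2 CAS | counter=5 r=(3,4) succ=(1,1) retry=(0,2)
7 | T2 LOAD | counter=5 r=(3,5) succ=(1,1) retry=(0,2)
8 | T2 CAS | counter=6 r=(3,5) succ=(1,2) retry=(0,2)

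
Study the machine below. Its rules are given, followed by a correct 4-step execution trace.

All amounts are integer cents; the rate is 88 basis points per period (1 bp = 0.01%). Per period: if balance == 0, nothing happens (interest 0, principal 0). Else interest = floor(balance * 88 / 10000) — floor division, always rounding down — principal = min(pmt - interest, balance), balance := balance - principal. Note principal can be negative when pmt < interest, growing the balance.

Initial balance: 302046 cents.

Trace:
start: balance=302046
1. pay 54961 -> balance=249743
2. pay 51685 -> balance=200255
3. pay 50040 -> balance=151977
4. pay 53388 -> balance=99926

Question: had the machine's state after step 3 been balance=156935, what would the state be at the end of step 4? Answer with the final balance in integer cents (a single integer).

104928

state after step 3 := balance=156935
4. pay 53388 -> balance=104928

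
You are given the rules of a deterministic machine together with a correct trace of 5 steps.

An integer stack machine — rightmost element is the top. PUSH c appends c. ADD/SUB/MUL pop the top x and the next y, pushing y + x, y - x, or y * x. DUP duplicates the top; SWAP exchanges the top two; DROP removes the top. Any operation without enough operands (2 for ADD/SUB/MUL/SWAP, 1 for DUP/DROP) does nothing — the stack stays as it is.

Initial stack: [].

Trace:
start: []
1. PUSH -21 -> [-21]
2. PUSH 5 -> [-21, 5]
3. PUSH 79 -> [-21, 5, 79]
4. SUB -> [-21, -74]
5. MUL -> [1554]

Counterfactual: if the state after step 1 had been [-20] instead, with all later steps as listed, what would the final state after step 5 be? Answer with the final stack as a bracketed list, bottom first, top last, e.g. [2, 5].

[1480]

state after step 1 := [-20]
2. PUSH 5 -> [-20, 5]
3. PUSH 79 -> [-20, 5, 79]
4. SUB -> [-20, -74]
5. MUL -> [1480]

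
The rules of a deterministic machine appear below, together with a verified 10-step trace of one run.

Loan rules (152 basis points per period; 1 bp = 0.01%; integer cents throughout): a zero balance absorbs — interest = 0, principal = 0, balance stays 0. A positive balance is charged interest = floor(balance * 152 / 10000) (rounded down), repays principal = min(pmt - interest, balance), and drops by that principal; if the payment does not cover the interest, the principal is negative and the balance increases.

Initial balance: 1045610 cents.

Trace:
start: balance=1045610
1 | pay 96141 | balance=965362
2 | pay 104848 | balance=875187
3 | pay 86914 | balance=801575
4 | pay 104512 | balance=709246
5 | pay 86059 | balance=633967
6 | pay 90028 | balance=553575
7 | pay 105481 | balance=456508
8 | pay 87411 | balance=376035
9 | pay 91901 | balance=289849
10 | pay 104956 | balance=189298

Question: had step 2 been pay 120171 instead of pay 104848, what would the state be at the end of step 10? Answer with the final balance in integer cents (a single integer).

(re-executing from step 2 with the substitution; state before step 2: balance=965362)
2 | pay 120171 | balance=859864
3 | pay 86914 | balance=786019
4 | pay 104512 | balance=693454
5 | pay 86059 | balance=617935
6 | pay 90028 | balance=537299
7 | pay 105481 | balance=439984
8 | pay 87411 | balance=359260
9 | pay 91901 | balance=272819
10 | pay 104956 | balance=172009

172009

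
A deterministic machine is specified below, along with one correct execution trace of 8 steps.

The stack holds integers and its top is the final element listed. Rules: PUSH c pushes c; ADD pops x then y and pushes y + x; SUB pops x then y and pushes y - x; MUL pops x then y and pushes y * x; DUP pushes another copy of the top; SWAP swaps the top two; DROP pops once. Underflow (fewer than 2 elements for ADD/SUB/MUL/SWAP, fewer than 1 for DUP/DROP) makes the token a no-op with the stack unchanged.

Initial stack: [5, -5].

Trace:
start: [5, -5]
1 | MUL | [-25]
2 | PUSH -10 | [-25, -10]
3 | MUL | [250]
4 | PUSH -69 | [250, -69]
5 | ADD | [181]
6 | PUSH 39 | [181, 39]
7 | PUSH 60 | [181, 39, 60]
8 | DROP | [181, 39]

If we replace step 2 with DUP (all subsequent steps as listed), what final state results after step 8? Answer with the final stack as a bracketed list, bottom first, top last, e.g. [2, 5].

(re-executing from step 2 with the substitution; state before step 2: [-25])
2 | DUP | [-25, -25]
3 | MUL | [625]
4 | PUSH -69 | [625, -69]
5 | ADD | [556]
6 | PUSH 39 | [556, 39]
7 | PUSH 60 | [556, 39, 60]
8 | DROP | [556, 39]

[556, 39]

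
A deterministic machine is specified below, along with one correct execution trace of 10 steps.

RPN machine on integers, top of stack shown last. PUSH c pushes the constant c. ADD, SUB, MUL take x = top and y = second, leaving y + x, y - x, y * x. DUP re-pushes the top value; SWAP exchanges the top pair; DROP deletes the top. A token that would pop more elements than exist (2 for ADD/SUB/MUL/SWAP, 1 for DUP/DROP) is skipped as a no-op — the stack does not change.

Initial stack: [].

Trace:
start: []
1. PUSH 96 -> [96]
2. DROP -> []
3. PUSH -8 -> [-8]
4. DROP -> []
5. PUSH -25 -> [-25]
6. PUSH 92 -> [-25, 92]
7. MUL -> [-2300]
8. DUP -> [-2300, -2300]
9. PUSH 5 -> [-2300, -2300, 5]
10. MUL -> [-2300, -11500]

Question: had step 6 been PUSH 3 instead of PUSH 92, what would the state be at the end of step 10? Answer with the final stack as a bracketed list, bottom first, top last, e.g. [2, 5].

(re-executing from step 6 with the substitution; state before step 6: [-25])
6. PUSH 3 -> [-25, 3]
7. MUL -> [-75]
8. DUP -> [-75, -75]
9. PUSH 5 -> [-75, -75, 5]
10. MUL -> [-75, -375]

[-75, -375]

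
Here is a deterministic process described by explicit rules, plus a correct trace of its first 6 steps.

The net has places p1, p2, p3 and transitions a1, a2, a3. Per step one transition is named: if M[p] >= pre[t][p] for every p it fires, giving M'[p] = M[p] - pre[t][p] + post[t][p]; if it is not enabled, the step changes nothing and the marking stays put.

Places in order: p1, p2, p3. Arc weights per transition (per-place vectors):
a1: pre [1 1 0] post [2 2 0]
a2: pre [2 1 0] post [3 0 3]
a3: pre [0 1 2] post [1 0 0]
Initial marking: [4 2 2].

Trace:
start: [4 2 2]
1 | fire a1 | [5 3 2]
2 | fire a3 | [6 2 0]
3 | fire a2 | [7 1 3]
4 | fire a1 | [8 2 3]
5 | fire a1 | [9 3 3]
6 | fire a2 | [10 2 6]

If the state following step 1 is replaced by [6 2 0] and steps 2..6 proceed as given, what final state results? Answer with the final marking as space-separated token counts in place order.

state after step 1 := [6 2 0]
2 | fire a3 | [6 2 0]
3 | fire a2 | [7 1 3]
4 | fire a1 | [8 2 3]
5 | fire a1 | [9 3 3]
6 | fire a2 | [10 2 6]

10 2 6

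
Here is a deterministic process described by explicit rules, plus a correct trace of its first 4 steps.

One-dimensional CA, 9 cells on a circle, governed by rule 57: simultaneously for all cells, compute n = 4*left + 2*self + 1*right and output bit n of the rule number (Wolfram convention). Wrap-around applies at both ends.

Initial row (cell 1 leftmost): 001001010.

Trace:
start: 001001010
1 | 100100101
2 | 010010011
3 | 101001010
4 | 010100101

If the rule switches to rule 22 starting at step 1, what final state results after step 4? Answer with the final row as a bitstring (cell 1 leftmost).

(re-executing steps 1..4 under rule 22; state before step 1: 001001010)
1 | 011111011
2 | 000000000
3 | 000000000
4 | 000000000

000000000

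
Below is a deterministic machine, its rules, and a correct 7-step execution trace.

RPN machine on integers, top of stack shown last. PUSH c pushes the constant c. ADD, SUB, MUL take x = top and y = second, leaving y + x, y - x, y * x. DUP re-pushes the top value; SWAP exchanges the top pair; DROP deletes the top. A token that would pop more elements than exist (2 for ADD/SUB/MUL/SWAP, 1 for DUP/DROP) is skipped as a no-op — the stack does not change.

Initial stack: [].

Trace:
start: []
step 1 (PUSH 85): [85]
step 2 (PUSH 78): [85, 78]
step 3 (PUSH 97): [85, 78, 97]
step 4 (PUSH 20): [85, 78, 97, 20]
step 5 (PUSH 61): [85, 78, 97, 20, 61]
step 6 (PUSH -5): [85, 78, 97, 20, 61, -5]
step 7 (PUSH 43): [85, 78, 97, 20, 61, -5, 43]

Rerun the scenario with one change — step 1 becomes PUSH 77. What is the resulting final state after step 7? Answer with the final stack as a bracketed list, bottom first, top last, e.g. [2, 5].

[77, 78, 97, 20, 61, -5, 43]

(re-executing from step 1 with the substitution; state before step 1: [])
step 1 (PUSH 77): [77]
step 2 (PUSH 78): [77, 78]
step 3 (PUSH 97): [77, 78, 97]
step 4 (PUSH 20): [77, 78, 97, 20]
step 5 (PUSH 61): [77, 78, 97, 20, 61]
step 6 (PUSH -5): [77, 78, 97, 20, 61, -5]
step 7 (PUSH 43): [77, 78, 97, 20, 61, -5, 43]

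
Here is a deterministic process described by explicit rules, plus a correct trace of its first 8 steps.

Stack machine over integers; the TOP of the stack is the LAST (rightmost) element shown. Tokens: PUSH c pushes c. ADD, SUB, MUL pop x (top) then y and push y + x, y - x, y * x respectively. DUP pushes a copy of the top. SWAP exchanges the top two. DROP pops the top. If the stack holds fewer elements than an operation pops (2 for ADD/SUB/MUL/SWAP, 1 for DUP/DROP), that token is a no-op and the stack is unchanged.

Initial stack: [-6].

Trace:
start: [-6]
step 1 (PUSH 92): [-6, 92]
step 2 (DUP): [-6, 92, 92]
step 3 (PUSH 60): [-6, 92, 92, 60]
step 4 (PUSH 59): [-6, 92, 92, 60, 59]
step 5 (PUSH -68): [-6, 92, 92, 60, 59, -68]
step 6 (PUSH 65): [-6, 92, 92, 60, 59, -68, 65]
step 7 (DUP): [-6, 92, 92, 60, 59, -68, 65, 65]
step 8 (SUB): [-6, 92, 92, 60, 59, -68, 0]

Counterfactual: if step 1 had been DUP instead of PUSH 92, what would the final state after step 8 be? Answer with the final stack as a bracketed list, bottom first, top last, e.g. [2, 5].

[-6, -6, -6, 60, 59, -68, 0]

(re-executing from step 1 with the substitution; state before step 1: [-6])
step 1 (DUP): [-6, -6]
step 2 (DUP): [-6, -6, -6]
step 3 (PUSH 60): [-6, -6, -6, 60]
step 4 (PUSH 59): [-6, -6, -6, 60, 59]
step 5 (PUSH -68): [-6, -6, -6, 60, 59, -68]
step 6 (PUSH 65): [-6, -6, -6, 60, 59, -68, 65]
step 7 (DUP): [-6, -6, -6, 60, 59, -68, 65, 65]
step 8 (SUB): [-6, -6, -6, 60, 59, -68, 0]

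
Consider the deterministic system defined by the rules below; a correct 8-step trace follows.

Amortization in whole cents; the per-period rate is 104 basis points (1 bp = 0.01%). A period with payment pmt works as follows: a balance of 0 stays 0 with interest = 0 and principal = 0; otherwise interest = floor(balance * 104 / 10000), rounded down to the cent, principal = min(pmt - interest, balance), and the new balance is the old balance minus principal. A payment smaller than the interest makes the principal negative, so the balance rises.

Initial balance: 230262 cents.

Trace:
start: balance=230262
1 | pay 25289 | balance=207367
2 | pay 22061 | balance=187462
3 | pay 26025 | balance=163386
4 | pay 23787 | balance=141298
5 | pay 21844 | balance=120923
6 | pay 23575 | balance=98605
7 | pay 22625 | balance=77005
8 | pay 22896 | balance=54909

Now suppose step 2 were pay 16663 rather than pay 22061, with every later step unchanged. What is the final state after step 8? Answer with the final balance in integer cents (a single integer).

(re-executing from step 2 with the substitution; state before step 2: balance=207367)
2 | pay 16663 | balance=192860
3 | pay 26025 | balance=168840
4 | pay 23787 | balance=146808
5 | pay 21844 | balance=126490
6 | pay 23575 | balance=104230
7 | pay 22625 | balance=82688
8 | pay 22896 | balance=60651

60651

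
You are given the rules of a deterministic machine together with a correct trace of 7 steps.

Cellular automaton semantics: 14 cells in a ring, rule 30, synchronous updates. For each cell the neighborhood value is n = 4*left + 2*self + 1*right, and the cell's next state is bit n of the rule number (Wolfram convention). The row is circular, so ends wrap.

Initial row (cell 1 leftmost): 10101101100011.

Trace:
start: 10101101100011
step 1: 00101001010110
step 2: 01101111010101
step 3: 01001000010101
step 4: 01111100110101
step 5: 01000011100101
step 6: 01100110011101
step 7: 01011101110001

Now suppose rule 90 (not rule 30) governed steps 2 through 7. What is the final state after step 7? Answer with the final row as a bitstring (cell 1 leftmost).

(re-executing steps 2..7 under rule 90; state before step 2: 00101001010110)
step 2: 01000110000111
step 3: 00101111001101
step 4: 11001001111100
step 5: 11110111000111
step 6: 00010101101100
step 7: 00100001101110

00100001101110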